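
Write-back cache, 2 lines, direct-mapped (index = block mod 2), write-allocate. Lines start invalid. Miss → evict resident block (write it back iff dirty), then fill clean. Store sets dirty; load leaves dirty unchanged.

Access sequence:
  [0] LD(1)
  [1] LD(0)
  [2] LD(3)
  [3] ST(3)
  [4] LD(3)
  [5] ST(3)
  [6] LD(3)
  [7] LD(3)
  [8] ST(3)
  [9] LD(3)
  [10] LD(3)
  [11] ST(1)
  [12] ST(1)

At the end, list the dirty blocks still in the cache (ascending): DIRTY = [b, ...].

DIRTY = [1]

0: R B1 → L1 miss [-]
1: R B0 → L0 miss [-]
2: R B3 → L1 miss [-]
3: W B3 → L1 hit [D]
4: R B3 → L1 hit [D]
5: W B3 → L1 hit [D]
6: R B3 → L1 hit [D]
7: R B3 → L1 hit [D]
8: W B3 → L1 hit [D]
9: R B3 → L1 hit [D]
10: R B3 → L1 hit [D]
11: W B1 → L1 miss wb→B3 [D]
12: W B1 → L1 hit [D]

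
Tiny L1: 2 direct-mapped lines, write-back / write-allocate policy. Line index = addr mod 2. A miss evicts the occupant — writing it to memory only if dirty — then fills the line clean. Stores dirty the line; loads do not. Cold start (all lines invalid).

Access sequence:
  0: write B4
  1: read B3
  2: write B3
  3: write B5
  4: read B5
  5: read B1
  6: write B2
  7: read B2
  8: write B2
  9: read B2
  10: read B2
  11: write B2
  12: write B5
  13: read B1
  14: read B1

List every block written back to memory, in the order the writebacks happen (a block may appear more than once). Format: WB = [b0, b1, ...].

WB = [3, 5, 4, 5]

0: W B4 -> L0 miss  d=D]
1: R B3 -> L1 miss  d=-]
2: W B3 -> L1 hit  d=D]
3: W B5 -> L1 miss wb->B3  d=D]
4: R B5 -> L1 hit  d=D]
5: R B1 -> L1 miss wb->B5  d=-]
6: W B2 -> L0 miss wb->B4  d=D]
7: R B2 -> L0 hit  d=D]
8: W B2 -> L0 hit  d=D]
9: R B2 -> L0 hit  d=D]
10: R B2 -> L0 hit  d=D]
11: W B2 -> L0 hit  d=D]
12: W B5 -> L1 miss  d=D]
13: R B1 -> L1 miss wb->B5  d=-]
14: R B1 -> L1 hit  d=-]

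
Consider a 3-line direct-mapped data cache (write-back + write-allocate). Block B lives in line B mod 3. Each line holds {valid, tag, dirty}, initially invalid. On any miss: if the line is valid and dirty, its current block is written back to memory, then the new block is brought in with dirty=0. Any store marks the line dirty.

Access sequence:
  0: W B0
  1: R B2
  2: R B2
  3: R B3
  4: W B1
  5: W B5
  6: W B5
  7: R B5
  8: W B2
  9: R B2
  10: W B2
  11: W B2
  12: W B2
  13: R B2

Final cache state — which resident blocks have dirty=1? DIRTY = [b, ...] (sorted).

DIRTY = [1, 2]

0: W B0 → L0 miss [D]
1: R B2 → L2 miss [-]
2: R B2 → L2 hit [-]
3: R B3 → L0 miss wb→B0 [-]
4: W B1 → L1 miss [D]
5: W B5 → L2 miss [D]
6: W B5 → L2 hit [D]
7: R B5 → L2 hit [D]
8: W B2 → L2 miss wb→B5 [D]
9: R B2 → L2 hit [D]
10: W B2 → L2 hit [D]
11: W B2 → L2 hit [D]
12: W B2 → L2 hit [D]
13: R B2 → L2 hit [D]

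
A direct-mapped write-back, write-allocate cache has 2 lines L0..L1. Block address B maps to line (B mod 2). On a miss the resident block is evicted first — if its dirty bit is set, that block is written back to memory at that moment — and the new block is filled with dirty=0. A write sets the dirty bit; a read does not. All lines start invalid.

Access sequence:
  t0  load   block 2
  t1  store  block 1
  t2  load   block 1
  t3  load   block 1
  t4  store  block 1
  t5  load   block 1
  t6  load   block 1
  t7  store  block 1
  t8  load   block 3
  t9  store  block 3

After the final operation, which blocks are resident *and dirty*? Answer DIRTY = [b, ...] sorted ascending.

0: R B2 -> L0 miss  d=-]
1: W B1 -> L1 miss  d=D]
2: R B1 -> L1 hit  d=D]
3: R B1 -> L1 hit  d=D]
4: W B1 -> L1 hit  d=D]
5: R B1 -> L1 hit  d=D]
6: R B1 -> L1 hit  d=D]
7: W B1 -> L1 hit  d=D]
8: R B3 -> L1 miss wb->B1  d=-]
9: W B3 -> L1 hit  d=D]

DIRTY = [3]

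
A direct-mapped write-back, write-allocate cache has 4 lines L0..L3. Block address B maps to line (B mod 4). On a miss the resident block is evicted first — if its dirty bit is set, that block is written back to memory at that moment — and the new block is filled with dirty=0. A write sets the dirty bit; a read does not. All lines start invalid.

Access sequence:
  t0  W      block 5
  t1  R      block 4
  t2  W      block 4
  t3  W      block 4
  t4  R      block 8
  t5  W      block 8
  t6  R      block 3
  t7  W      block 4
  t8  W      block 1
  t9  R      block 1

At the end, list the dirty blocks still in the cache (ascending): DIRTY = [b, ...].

DIRTY = [1, 4]

  0 | W B5 → L1 miss [D]
  1 | R B4 → L0 miss [-]
  2 | W B4 → L0 hit [D]
  3 | W B4 → L0 hit [D]
  4 | R B8 → L0 miss wb→B4 [-]
  5 | W B8 → L0 hit [D]
  6 | R B3 → L3 miss [-]
  7 | W B4 → L0 miss wb→B8 [D]
  8 | W B1 → L1 miss wb→B5 [D]
  9 | R B1 → L1 hit [D]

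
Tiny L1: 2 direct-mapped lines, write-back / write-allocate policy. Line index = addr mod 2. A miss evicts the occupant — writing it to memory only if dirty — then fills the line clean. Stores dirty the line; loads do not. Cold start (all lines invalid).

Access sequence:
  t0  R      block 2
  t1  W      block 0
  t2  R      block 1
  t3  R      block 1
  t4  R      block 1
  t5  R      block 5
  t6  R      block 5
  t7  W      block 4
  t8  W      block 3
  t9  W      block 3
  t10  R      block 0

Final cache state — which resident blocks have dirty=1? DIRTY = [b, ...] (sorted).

DIRTY = [3]

0: R B2 → L0 miss [-]
1: W B0 → L0 miss [D]
2: R B1 → L1 miss [-]
3: R B1 → L1 hit [-]
4: R B1 → L1 hit [-]
5: R B5 → L1 miss [-]
6: R B5 → L1 hit [-]
7: W B4 → L0 miss wb→B0 [D]
8: W B3 → L1 miss [D]
9: W B3 → L1 hit [D]
10: R B0 → L0 miss wb→B4 [-]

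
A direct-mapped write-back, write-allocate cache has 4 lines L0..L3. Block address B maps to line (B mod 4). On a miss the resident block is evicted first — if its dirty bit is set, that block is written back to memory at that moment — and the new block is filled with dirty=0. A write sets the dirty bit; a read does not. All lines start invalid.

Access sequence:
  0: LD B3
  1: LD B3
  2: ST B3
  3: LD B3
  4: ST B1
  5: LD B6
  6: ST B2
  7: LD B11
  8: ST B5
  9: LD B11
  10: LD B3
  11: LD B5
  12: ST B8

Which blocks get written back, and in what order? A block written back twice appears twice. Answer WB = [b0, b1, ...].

WB = [3, 1]

0: R B3 → L3 miss [-]
1: R B3 → L3 hit [-]
2: W B3 → L3 hit [D]
3: R B3 → L3 hit [D]
4: W B1 → L1 miss [D]
5: R B6 → L2 miss [-]
6: W B2 → L2 miss [D]
7: R B11 → L3 miss wb→B3 [-]
8: W B5 → L1 miss wb→B1 [D]
9: R B11 → L3 hit [-]
10: R B3 → L3 miss [-]
11: R B5 → L1 hit [D]
12: W B8 → L0 miss [D]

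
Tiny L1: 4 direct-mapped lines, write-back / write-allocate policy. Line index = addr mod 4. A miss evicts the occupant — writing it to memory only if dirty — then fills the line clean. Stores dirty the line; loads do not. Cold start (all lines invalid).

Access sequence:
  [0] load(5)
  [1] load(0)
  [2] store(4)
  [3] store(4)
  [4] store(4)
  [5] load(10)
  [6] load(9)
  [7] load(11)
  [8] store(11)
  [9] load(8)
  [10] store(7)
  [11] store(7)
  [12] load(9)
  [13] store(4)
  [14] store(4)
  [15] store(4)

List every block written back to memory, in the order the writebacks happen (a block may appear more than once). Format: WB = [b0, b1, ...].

WB = [4, 11]

  0 | R B5 → L1 miss [-]
  1 | R B0 → L0 miss [-]
  2 | W B4 → L0 miss [D]
  3 | W B4 → L0 hit [D]
  4 | W B4 → L0 hit [D]
  5 | R B10 → L2 miss [-]
  6 | R B9 → L1 miss [-]
  7 | R B11 → L3 miss [-]
  8 | W B11 → L3 hit [D]
  9 | R B8 → L0 miss wb→B4 [-]
  10 | W B7 → L3 miss wb→B11 [D]
  11 | W B7 → L3 hit [D]
  12 | R B9 → L1 hit [-]
  13 | W B4 → L0 miss [D]
  14 | W B4 → L0 hit [D]
  15 | W B4 → L0 hit [D]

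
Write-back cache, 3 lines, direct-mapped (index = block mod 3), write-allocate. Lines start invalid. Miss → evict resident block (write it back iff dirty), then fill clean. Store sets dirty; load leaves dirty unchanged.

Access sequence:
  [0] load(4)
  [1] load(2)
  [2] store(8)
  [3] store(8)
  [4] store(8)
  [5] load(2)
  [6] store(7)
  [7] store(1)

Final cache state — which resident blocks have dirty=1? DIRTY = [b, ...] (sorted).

DIRTY = [1]

0: R B4 -> L1 miss  d=-]
1: R B2 -> L2 miss  d=-]
2: W B8 -> L2 miss  d=D]
3: W B8 -> L2 hit  d=D]
4: W B8 -> L2 hit  d=D]
5: R B2 -> L2 miss wb->B8  d=-]
6: W B7 -> L1 miss  d=D]
7: W B1 -> L1 miss wb->B7  d=D]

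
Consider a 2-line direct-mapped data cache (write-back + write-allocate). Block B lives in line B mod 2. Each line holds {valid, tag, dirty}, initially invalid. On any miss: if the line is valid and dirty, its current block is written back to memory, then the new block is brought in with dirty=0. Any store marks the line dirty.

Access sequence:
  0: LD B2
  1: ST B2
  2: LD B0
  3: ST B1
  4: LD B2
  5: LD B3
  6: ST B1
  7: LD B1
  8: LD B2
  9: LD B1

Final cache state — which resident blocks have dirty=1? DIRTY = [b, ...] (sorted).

DIRTY = [1]

0: R B2 -> L0 miss  d=-]
1: W B2 -> L0 hit  d=D]
2: R B0 -> L0 miss wb->B2  d=-]
3: W B1 -> L1 miss  d=D]
4: R B2 -> L0 miss  d=-]
5: R B3 -> L1 miss wb->B1  d=-]
6: W B1 -> L1 miss  d=D]
7: R B1 -> L1 hit  d=D]
8: R B2 -> L0 hit  d=-]
9: R B1 -> L1 hit  d=D]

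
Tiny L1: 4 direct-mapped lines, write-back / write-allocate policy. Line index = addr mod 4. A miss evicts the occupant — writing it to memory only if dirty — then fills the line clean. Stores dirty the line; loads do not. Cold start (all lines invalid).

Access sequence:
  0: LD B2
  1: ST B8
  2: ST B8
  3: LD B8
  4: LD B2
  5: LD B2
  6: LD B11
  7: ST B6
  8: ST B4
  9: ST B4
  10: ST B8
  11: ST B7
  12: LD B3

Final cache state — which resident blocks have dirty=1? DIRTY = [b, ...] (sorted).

DIRTY = [6, 8]

  0 | R B2 → L2 miss [-]
  1 | W B8 → L0 miss [D]
  2 | W B8 → L0 hit [D]
  3 | R B8 → L0 hit [D]
  4 | R B2 → L2 hit [-]
  5 | R B2 → L2 hit [-]
  6 | R B11 → L3 miss [-]
  7 | W B6 → L2 miss [D]
  8 | W B4 → L0 miss wb→B8 [D]
  9 | W B4 → L0 hit [D]
  10 | W B8 → L0 miss wb→B4 [D]
  11 | W B7 → L3 miss [D]
  12 | R B3 → L3 miss wb→B7 [-]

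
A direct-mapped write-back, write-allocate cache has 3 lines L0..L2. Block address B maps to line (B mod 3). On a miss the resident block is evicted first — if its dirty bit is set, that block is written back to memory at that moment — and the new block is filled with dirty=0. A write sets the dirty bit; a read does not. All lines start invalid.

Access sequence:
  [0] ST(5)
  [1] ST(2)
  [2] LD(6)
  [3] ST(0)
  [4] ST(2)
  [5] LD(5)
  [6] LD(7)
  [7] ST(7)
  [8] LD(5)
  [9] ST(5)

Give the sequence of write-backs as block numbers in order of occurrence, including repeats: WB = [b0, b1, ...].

WB = [5, 2]

0: W B5 -> L2 miss  d=D]
1: W B2 -> L2 miss wb->B5  d=D]
2: R B6 -> L0 miss  d=-]
3: W B0 -> L0 miss  d=D]
4: W B2 -> L2 hit  d=D]
5: R B5 -> L2 miss wb->B2  d=-]
6: R B7 -> L1 miss  d=-]
7: W B7 -> L1 hit  d=D]
8: R B5 -> L2 hit  d=-]
9: W B5 -> L2 hit  d=D]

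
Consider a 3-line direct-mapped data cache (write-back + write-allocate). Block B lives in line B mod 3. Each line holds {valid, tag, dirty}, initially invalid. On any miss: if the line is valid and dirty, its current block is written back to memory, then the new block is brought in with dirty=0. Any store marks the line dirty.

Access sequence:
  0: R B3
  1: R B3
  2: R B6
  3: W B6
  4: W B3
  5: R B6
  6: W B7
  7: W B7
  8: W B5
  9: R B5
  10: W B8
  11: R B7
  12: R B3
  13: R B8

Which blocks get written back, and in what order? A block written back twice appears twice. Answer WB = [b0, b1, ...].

0: R B3 -> L0 miss  d=-]
1: R B3 -> L0 hit  d=-]
2: R B6 -> L0 miss  d=-]
3: W B6 -> L0 hit  d=D]
4: W B3 -> L0 miss wb->B6  d=D]
5: R B6 -> L0 miss wb->B3  d=-]
6: W B7 -> L1 miss  d=D]
7: W B7 -> L1 hit  d=D]
8: W B5 -> L2 miss  d=D]
9: R B5 -> L2 hit  d=D]
10: W B8 -> L2 miss wb->B5  d=D]
11: R B7 -> L1 hit  d=D]
12: R B3 -> L0 miss  d=-]
13: R B8 -> L2 hit  d=D]

WB = [6, 3, 5]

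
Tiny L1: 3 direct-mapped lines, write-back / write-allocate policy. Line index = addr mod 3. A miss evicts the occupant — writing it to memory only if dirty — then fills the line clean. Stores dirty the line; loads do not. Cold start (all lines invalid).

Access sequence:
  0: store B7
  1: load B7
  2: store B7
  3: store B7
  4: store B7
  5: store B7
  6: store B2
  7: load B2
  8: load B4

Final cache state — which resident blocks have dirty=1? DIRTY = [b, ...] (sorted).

0: W B7 → L1 miss [D]
1: R B7 → L1 hit [D]
2: W B7 → L1 hit [D]
3: W B7 → L1 hit [D]
4: W B7 → L1 hit [D]
5: W B7 → L1 hit [D]
6: W B2 → L2 miss [D]
7: R B2 → L2 hit [D]
8: R B4 → L1 miss wb→B7 [-]

DIRTY = [2]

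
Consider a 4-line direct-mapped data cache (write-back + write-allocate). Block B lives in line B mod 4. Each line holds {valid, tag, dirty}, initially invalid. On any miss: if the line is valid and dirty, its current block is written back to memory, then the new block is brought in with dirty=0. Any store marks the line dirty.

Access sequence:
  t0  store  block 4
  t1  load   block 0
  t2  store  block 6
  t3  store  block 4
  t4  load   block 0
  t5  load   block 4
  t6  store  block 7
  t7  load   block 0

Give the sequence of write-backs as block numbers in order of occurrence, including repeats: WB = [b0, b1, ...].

0: W B4 → L0 miss [D]
1: R B0 → L0 miss wb→B4 [-]
2: W B6 → L2 miss [D]
3: W B4 → L0 miss [D]
4: R B0 → L0 miss wb→B4 [-]
5: R B4 → L0 miss [-]
6: W B7 → L3 miss [D]
7: R B0 → L0 miss [-]

WB = [4, 4]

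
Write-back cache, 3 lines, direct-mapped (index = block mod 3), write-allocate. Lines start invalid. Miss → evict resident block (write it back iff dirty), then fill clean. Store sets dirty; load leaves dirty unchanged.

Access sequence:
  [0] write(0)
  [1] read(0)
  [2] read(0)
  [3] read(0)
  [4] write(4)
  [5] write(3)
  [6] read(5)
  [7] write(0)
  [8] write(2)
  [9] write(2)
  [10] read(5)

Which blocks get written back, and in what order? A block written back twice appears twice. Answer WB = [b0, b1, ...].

WB = [0, 3, 2]

0: W B0 -> L0 miss  d=D]
1: R B0 -> L0 hit  d=D]
2: R B0 -> L0 hit  d=D]
3: R B0 -> L0 hit  d=D]
4: W B4 -> L1 miss  d=D]
5: W B3 -> L0 miss wb->B0  d=D]
6: R B5 -> L2 miss  d=-]
7: W B0 -> L0 miss wb->B3  d=D]
8: W B2 -> L2 miss  d=D]
9: W B2 -> L2 hit  d=D]
10: R B5 -> L2 miss wb->B2  d=-]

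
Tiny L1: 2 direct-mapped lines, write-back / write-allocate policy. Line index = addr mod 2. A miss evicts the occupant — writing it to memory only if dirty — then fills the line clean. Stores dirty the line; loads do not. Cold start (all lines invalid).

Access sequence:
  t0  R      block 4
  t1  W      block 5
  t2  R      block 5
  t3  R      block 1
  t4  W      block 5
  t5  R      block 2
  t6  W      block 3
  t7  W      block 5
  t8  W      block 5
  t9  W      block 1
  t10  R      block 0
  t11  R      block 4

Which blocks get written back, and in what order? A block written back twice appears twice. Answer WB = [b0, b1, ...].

WB = [5, 5, 3, 5]

0: R B4 → L0 miss [-]
1: W B5 → L1 miss [D]
2: R B5 → L1 hit [D]
3: R B1 → L1 miss wb→B5 [-]
4: W B5 → L1 miss [D]
5: R B2 → L0 miss [-]
6: W B3 → L1 miss wb→B5 [D]
7: W B5 → L1 miss wb→B3 [D]
8: W B5 → L1 hit [D]
9: W B1 → L1 miss wb→B5 [D]
10: R B0 → L0 miss [-]
11: R B4 → L0 miss [-]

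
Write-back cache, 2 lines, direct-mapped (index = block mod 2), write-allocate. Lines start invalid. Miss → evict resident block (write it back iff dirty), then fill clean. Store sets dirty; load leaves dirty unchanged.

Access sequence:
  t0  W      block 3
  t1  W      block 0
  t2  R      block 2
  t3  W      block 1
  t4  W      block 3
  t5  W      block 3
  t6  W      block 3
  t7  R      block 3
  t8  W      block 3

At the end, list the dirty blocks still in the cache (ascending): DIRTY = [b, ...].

  0 | W B3 → L1 miss [D]
  1 | W B0 → L0 miss [D]
  2 | R B2 → L0 miss wb→B0 [-]
  3 | W B1 → L1 miss wb→B3 [D]
  4 | W B3 → L1 miss wb→B1 [D]
  5 | W B3 → L1 hit [D]
  6 | W B3 → L1 hit [D]
  7 | R B3 → L1 hit [D]
  8 | W B3 → L1 hit [D]

DIRTY = [3]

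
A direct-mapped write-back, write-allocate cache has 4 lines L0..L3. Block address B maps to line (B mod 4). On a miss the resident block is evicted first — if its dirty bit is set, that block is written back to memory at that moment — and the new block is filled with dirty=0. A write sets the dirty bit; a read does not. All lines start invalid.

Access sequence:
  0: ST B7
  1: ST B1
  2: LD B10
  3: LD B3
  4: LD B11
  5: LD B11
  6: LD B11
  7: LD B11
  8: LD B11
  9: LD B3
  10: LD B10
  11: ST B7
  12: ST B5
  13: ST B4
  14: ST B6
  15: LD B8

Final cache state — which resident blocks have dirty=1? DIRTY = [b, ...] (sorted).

0: W B7 → L3 miss [D]
1: W B1 → L1 miss [D]
2: R B10 → L2 miss [-]
3: R B3 → L3 miss wb→B7 [-]
4: R B11 → L3 miss [-]
5: R B11 → L3 hit [-]
6: R B11 → L3 hit [-]
7: R B11 → L3 hit [-]
8: R B11 → L3 hit [-]
9: R B3 → L3 miss [-]
10: R B10 → L2 hit [-]
11: W B7 → L3 miss [D]
12: W B5 → L1 miss wb→B1 [D]
13: W B4 → L0 miss [D]
14: W B6 → L2 miss [D]
15: R B8 → L0 miss wb→B4 [-]

DIRTY = [5, 6, 7]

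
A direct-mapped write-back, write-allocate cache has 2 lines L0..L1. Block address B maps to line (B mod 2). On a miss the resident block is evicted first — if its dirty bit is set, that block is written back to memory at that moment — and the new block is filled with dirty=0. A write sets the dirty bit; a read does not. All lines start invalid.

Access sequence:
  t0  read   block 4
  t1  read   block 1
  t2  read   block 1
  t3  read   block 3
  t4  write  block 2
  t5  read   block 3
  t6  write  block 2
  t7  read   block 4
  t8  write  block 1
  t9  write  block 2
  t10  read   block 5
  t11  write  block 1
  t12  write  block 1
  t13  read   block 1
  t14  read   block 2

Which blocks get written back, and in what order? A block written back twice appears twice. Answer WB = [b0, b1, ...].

WB = [2, 1]

  0 | R B4 → L0 miss [-]
  1 | R B1 → L1 miss [-]
  2 | R B1 → L1 hit [-]
  3 | R B3 → L1 miss [-]
  4 | W B2 → L0 miss [D]
  5 | R B3 → L1 hit [-]
  6 | W B2 → L0 hit [D]
  7 | R B4 → L0 miss wb→B2 [-]
  8 | W B1 → L1 miss [D]
  9 | W B2 → L0 miss [D]
  10 | R B5 → L1 miss wb→B1 [-]
  11 | W B1 → L1 miss [D]
  12 | W B1 → L1 hit [D]
  13 | R B1 → L1 hit [D]
  14 | R B2 → L0 hit [D]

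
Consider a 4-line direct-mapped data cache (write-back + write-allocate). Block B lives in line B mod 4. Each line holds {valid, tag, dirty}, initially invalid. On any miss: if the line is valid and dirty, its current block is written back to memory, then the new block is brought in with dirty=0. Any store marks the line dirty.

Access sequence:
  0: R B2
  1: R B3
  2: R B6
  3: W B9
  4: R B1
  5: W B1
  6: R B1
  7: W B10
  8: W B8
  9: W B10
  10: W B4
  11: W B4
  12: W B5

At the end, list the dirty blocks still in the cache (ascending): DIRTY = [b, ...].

0: R B2 -> L2 miss  d=-]
1: R B3 -> L3 miss  d=-]
2: R B6 -> L2 miss  d=-]
3: W B9 -> L1 miss  d=D]
4: R B1 -> L1 miss wb->B9  d=-]
5: W B1 -> L1 hit  d=D]
6: R B1 -> L1 hit  d=D]
7: W B10 -> L2 miss  d=D]
8: W B8 -> L0 miss  d=D]
9: W B10 -> L2 hit  d=D]
10: W B4 -> L0 miss wb->B8  d=D]
11: W B4 -> L0 hit  d=D]
12: W B5 -> L1 miss wb->B1  d=D]

DIRTY = [4, 5, 10]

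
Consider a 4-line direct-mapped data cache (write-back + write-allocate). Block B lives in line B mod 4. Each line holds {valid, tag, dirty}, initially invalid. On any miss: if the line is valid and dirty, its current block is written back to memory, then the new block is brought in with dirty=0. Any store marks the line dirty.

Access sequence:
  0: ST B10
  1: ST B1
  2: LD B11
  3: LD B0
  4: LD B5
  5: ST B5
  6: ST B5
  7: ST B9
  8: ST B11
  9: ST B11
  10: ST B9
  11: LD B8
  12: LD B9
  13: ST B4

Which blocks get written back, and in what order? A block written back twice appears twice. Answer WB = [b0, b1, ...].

  0 | W B10 → L2 miss [D]
  1 | W B1 → L1 miss [D]
  2 | R B11 → L3 miss [-]
  3 | R B0 → L0 miss [-]
  4 | R B5 → L1 miss wb→B1 [-]
  5 | W B5 → L1 hit [D]
  6 | W B5 → L1 hit [D]
  7 | W B9 → L1 miss wb→B5 [D]
  8 | W B11 → L3 hit [D]
  9 | W B11 → L3 hit [D]
  10 | W B9 → L1 hit [D]
  11 | R B8 → L0 miss [-]
  12 | R B9 → L1 hit [D]
  13 | W B4 → L0 miss [D]

WB = [1, 5]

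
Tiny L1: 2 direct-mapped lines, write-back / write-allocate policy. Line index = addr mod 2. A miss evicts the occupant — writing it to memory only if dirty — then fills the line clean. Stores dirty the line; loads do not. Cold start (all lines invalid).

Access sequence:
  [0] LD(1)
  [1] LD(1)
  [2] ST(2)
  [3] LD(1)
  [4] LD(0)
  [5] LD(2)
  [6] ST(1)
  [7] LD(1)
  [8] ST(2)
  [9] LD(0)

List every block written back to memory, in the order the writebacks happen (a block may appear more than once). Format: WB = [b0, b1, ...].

0: R B1 → L1 miss [-]
1: R B1 → L1 hit [-]
2: W B2 → L0 miss [D]
3: R B1 → L1 hit [-]
4: R B0 → L0 miss wb→B2 [-]
5: R B2 → L0 miss [-]
6: W B1 → L1 hit [D]
7: R B1 → L1 hit [D]
8: W B2 → L0 hit [D]
9: R B0 → L0 miss wb→B2 [-]

WB = [2, 2]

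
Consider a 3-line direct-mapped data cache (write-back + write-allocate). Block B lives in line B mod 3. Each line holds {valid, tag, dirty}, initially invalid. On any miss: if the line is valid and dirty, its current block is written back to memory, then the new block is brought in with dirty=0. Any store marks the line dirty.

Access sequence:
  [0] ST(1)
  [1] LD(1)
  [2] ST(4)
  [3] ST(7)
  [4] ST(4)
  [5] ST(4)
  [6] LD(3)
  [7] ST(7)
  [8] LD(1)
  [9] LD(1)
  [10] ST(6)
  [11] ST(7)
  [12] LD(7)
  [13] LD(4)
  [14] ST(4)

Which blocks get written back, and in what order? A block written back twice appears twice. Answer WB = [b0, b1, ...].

WB = [1, 4, 7, 4, 7, 7]

0: W B1 -> L1 miss  d=D]
1: R B1 -> L1 hit  d=D]
2: W B4 -> L1 miss wb->B1  d=D]
3: W B7 -> L1 miss wb->B4  d=D]
4: W B4 -> L1 miss wb->B7  d=D]
5: W B4 -> L1 hit  d=D]
6: R B3 -> L0 miss  d=-]
7: W B7 -> L1 miss wb->B4  d=D]
8: R B1 -> L1 miss wb->B7  d=-]
9: R B1 -> L1 hit  d=-]
10: W B6 -> L0 miss  d=D]
11: W B7 -> L1 miss  d=D]
12: R B7 -> L1 hit  d=D]
13: R B4 -> L1 miss wb->B7  d=-]
14: W B4 -> L1 hit  d=D]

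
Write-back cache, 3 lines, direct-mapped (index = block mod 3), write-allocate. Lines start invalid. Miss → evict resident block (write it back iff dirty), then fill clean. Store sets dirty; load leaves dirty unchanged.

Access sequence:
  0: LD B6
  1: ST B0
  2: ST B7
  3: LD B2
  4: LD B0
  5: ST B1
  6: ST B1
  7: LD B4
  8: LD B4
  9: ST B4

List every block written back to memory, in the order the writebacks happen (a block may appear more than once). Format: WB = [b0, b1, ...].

WB = [7, 1]

0: R B6 → L0 miss [-]
1: W B0 → L0 miss [D]
2: W B7 → L1 miss [D]
3: R B2 → L2 miss [-]
4: R B0 → L0 hit [D]
5: W B1 → L1 miss wb→B7 [D]
6: W B1 → L1 hit [D]
7: R B4 → L1 miss wb→B1 [-]
8: R B4 → L1 hit [-]
9: W B4 → L1 hit [D]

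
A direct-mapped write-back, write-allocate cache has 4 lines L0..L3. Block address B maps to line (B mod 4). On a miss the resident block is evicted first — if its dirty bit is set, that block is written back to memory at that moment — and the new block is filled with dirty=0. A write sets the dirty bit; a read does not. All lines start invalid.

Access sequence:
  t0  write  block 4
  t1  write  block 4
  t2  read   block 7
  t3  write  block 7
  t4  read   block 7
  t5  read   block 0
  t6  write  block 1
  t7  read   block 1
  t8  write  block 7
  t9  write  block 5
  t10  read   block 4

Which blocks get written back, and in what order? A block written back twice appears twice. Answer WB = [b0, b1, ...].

0: W B4 -> L0 miss  d=D]
1: W B4 -> L0 hit  d=D]
2: R B7 -> L3 miss  d=-]
3: W B7 -> L3 hit  d=D]
4: R B7 -> L3 hit  d=D]
5: R B0 -> L0 miss wb->B4  d=-]
6: W B1 -> L1 miss  d=D]
7: R B1 -> L1 hit  d=D]
8: W B7 -> L3 hit  d=D]
9: W B5 -> L1 miss wb->B1  d=D]
10: R B4 -> L0 miss  d=-]

WB = [4, 1]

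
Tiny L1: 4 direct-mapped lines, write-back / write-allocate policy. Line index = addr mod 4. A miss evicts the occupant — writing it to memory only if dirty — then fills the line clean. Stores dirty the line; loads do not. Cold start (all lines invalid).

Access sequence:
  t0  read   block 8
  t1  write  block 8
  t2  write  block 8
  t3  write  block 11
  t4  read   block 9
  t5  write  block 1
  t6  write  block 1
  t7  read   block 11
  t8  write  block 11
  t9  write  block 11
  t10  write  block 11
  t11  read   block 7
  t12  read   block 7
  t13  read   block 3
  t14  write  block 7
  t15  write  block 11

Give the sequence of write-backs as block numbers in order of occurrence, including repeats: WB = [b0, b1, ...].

0: R B8 -> L0 miss  d=-]
1: W B8 -> L0 hit  d=D]
2: W B8 -> L0 hit  d=D]
3: W B11 -> L3 miss  d=D]
4: R B9 -> L1 miss  d=-]
5: W B1 -> L1 miss  d=D]
6: W B1 -> L1 hit  d=D]
7: R B11 -> L3 hit  d=D]
8: W B11 -> L3 hit  d=D]
9: W B11 -> L3 hit  d=D]
10: W B11 -> L3 hit  d=D]
11: R B7 -> L3 miss wb->B11  d=-]
12: R B7 -> L3 hit  d=-]
13: R B3 -> L3 miss  d=-]
14: W B7 -> L3 miss  d=D]
15: W B11 -> L3 miss wb->B7  d=D]

WB = [11, 7]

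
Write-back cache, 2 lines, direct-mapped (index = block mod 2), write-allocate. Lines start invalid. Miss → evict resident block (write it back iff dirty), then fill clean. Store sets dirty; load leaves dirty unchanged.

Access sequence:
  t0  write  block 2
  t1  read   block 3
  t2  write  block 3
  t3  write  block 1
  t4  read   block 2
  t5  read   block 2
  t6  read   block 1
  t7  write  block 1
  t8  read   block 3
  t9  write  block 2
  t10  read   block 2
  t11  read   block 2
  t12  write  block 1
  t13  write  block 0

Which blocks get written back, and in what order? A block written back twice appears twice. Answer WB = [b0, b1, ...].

0: W B2 → L0 miss [D]
1: R B3 → L1 miss [-]
2: W B3 → L1 hit [D]
3: W B1 → L1 miss wb→B3 [D]
4: R B2 → L0 hit [D]
5: R B2 → L0 hit [D]
6: R B1 → L1 hit [D]
7: W B1 → L1 hit [D]
8: R B3 → L1 miss wb→B1 [-]
9: W B2 → L0 hit [D]
10: R B2 → L0 hit [D]
11: R B2 → L0 hit [D]
12: W B1 → L1 miss [D]
13: W B0 → L0 miss wb→B2 [D]

WB = [3, 1, 2]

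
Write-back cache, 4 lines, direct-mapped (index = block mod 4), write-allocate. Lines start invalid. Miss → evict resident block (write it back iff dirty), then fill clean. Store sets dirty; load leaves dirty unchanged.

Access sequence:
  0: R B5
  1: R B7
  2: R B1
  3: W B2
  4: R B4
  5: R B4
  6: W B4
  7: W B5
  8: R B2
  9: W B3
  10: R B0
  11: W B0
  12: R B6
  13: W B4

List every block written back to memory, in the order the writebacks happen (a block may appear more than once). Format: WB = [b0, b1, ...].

WB = [4, 2, 0]

  0 | R B5 → L1 miss [-]
  1 | R B7 → L3 miss [-]
  2 | R B1 → L1 miss [-]
  3 | W B2 → L2 miss [D]
  4 | R B4 → L0 miss [-]
  5 | R B4 → L0 hit [-]
  6 | W B4 → L0 hit [D]
  7 | W B5 → L1 miss [D]
  8 | R B2 → L2 hit [D]
  9 | W B3 → L3 miss [D]
  10 | R B0 → L0 miss wb→B4 [-]
  11 | W B0 → L0 hit [D]
  12 | R B6 → L2 miss wb→B2 [-]
  13 | W B4 → L0 miss wb→B0 [D]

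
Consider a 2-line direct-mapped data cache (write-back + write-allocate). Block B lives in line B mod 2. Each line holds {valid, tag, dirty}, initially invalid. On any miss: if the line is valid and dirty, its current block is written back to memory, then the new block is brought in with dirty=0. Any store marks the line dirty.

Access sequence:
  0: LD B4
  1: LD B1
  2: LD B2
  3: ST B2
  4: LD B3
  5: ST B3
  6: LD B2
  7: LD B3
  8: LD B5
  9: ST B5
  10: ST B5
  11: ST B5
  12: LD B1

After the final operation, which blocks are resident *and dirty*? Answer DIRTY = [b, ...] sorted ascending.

  0 | R B4 → L0 miss [-]
  1 | R B1 → L1 miss [-]
  2 | R B2 → L0 miss [-]
  3 | W B2 → L0 hit [D]
  4 | R B3 → L1 miss [-]
  5 | W B3 → L1 hit [D]
  6 | R B2 → L0 hit [D]
  7 | R B3 → L1 hit [D]
  8 | R B5 → L1 miss wb→B3 [-]
  9 | W B5 → L1 hit [D]
  10 | W B5 → L1 hit [D]
  11 | W B5 → L1 hit [D]
  12 | R B1 → L1 miss wb→B5 [-]

DIRTY = [2]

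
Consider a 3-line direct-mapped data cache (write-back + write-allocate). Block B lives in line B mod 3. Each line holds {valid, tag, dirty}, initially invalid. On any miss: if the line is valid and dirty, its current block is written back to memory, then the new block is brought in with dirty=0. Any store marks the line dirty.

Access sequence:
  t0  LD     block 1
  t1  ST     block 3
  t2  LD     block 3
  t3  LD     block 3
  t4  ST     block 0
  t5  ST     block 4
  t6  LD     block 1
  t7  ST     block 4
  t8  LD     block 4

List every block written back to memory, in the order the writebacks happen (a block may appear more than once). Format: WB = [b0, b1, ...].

0: R B1 → L1 miss [-]
1: W B3 → L0 miss [D]
2: R B3 → L0 hit [D]
3: R B3 → L0 hit [D]
4: W B0 → L0 miss wb→B3 [D]
5: W B4 → L1 miss [D]
6: R B1 → L1 miss wb→B4 [-]
7: W B4 → L1 miss [D]
8: R B4 → L1 hit [D]

WB = [3, 4]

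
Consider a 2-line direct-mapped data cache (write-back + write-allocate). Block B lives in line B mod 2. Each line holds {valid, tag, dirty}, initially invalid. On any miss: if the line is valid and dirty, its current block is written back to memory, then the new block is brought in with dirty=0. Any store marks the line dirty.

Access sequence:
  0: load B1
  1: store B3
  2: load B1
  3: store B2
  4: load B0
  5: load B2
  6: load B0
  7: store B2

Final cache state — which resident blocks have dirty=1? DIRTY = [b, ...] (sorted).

DIRTY = [2]

0: R B1 → L1 miss [-]
1: W B3 → L1 miss [D]
2: R B1 → L1 miss wb→B3 [-]
3: W B2 → L0 miss [D]
4: R B0 → L0 miss wb→B2 [-]
5: R B2 → L0 miss [-]
6: R B0 → L0 miss [-]
7: W B2 → L0 miss [D]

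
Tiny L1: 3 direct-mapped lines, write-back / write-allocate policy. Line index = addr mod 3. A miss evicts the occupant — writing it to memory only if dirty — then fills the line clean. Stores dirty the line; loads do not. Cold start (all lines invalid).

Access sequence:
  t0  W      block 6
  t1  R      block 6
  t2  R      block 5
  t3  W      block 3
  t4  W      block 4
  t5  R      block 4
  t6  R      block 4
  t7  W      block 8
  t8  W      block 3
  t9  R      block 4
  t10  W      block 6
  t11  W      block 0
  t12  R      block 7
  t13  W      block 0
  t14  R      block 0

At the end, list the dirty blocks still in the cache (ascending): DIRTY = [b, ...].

DIRTY = [0, 8]

0: W B6 → L0 miss [D]
1: R B6 → L0 hit [D]
2: R B5 → L2 miss [-]
3: W B3 → L0 miss wb→B6 [D]
4: W B4 → L1 miss [D]
5: R B4 → L1 hit [D]
6: R B4 → L1 hit [D]
7: W B8 → L2 miss [D]
8: W B3 → L0 hit [D]
9: R B4 → L1 hit [D]
10: W B6 → L0 miss wb→B3 [D]
11: W B0 → L0 miss wb→B6 [D]
12: R B7 → L1 miss wb→B4 [-]
13: W B0 → L0 hit [D]
14: R B0 → L0 hit [D]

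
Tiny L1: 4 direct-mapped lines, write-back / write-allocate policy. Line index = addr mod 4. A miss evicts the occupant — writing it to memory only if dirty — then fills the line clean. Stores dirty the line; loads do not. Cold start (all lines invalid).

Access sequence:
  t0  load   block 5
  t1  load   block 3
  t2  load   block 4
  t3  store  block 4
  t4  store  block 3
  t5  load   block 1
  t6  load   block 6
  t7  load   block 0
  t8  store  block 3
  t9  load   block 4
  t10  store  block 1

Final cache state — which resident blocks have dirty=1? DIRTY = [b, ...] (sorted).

DIRTY = [1, 3]

0: R B5 -> L1 miss  d=-]
1: R B3 -> L3 miss  d=-]
2: R B4 -> L0 miss  d=-]
3: W B4 -> L0 hit  d=D]
4: W B3 -> L3 hit  d=D]
5: R B1 -> L1 miss  d=-]
6: R B6 -> L2 miss  d=-]
7: R B0 -> L0 miss wb->B4  d=-]
8: W B3 -> L3 hit  d=D]
9: R B4 -> L0 miss  d=-]
10: W B1 -> L1 hit  d=D]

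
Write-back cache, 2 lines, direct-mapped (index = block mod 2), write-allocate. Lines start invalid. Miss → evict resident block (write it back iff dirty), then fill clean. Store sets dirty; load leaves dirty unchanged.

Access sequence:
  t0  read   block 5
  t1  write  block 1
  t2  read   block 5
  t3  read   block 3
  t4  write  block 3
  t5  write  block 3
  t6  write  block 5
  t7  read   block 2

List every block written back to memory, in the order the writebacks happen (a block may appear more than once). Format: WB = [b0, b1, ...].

WB = [1, 3]

0: R B5 → L1 miss [-]
1: W B1 → L1 miss [D]
2: R B5 → L1 miss wb→B1 [-]
3: R B3 → L1 miss [-]
4: W B3 → L1 hit [D]
5: W B3 → L1 hit [D]
6: W B5 → L1 miss wb→B3 [D]
7: R B2 → L0 miss [-]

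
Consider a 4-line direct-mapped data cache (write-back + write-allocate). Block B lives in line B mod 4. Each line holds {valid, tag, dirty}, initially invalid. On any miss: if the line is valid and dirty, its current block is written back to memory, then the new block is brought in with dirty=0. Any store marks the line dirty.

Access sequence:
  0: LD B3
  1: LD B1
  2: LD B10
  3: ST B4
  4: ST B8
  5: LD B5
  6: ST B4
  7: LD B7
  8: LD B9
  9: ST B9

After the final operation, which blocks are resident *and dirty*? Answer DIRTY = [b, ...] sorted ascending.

DIRTY = [4, 9]

  0 | R B3 → L3 miss [-]
  1 | R B1 → L1 miss [-]
  2 | R B10 → L2 miss [-]
  3 | W B4 → L0 miss [D]
  4 | W B8 → L0 miss wb→B4 [D]
  5 | R B5 → L1 miss [-]
  6 | W B4 → L0 miss wb→B8 [D]
  7 | R B7 → L3 miss [-]
  8 | R B9 → L1 miss [-]
  9 | W B9 → L1 hit [D]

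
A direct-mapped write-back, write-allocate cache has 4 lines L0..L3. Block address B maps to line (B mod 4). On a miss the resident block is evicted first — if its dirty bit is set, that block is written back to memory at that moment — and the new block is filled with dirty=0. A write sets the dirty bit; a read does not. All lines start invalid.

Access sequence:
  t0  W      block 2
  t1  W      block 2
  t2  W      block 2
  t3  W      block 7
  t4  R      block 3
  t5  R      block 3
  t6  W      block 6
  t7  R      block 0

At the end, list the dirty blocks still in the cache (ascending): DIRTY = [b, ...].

0: W B2 → L2 miss [D]
1: W B2 → L2 hit [D]
2: W B2 → L2 hit [D]
3: W B7 → L3 miss [D]
4: R B3 → L3 miss wb→B7 [-]
5: R B3 → L3 hit [-]
6: W B6 → L2 miss wb→B2 [D]
7: R B0 → L0 miss [-]

DIRTY = [6]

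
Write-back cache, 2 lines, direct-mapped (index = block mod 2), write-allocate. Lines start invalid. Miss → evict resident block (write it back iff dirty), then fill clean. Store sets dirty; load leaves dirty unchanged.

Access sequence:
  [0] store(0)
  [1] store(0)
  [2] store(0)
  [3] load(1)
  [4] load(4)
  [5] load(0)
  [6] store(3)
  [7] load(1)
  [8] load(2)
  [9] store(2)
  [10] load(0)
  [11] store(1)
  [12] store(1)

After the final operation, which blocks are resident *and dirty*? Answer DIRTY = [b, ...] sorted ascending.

0: W B0 → L0 miss [D]
1: W B0 → L0 hit [D]
2: W B0 → L0 hit [D]
3: R B1 → L1 miss [-]
4: R B4 → L0 miss wb→B0 [-]
5: R B0 → L0 miss [-]
6: W B3 → L1 miss [D]
7: R B1 → L1 miss wb→B3 [-]
8: R B2 → L0 miss [-]
9: W B2 → L0 hit [D]
10: R B0 → L0 miss wb→B2 [-]
11: W B1 → L1 hit [D]
12: W B1 → L1 hit [D]

DIRTY = [1]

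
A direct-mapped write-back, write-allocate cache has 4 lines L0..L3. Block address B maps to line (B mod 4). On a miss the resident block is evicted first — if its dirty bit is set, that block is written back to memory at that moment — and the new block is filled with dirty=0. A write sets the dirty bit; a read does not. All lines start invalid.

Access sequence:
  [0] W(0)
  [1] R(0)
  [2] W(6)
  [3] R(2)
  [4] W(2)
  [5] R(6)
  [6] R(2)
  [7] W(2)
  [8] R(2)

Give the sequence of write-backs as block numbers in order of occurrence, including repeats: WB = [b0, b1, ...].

WB = [6, 2]

0: W B0 -> L0 miss  d=D]
1: R B0 -> L0 hit  d=D]
2: W B6 -> L2 miss  d=D]
3: R B2 -> L2 miss wb->B6  d=-]
4: W B2 -> L2 hit  d=D]
5: R B6 -> L2 miss wb->B2  d=-]
6: R B2 -> L2 miss  d=-]
7: W B2 -> L2 hit  d=D]
8: R B2 -> L2 hit  d=D]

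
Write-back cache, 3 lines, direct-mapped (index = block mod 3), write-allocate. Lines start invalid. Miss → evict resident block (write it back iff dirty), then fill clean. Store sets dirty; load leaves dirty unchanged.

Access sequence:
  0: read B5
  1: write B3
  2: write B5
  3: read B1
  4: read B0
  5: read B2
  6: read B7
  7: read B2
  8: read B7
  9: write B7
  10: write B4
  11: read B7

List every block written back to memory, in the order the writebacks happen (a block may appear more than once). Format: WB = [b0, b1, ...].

  0 | R B5 → L2 miss [-]
  1 | W B3 → L0 miss [D]
  2 | W B5 → L2 hit [D]
  3 | R B1 → L1 miss [-]
  4 | R B0 → L0 miss wb→B3 [-]
  5 | R B2 → L2 miss wb→B5 [-]
  6 | R B7 → L1 miss [-]
  7 | R B2 → L2 hit [-]
  8 | R B7 → L1 hit [-]
  9 | W B7 → L1 hit [D]
  10 | W B4 → L1 miss wb→B7 [D]
  11 | R B7 → L1 miss wb→B4 [-]

WB = [3, 5, 7, 4]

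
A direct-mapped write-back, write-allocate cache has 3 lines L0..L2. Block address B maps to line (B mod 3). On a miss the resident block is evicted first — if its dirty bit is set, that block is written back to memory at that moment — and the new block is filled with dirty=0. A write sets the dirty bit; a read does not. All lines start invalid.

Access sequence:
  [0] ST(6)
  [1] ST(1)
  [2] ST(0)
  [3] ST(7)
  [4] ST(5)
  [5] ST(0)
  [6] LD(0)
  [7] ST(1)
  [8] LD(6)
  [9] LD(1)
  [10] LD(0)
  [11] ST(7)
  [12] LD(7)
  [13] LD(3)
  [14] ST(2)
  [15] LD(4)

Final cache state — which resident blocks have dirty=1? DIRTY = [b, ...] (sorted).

  0 | W B6 → L0 miss [D]
  1 | W B1 → L1 miss [D]
  2 | W B0 → L0 miss wb→B6 [D]
  3 | W B7 → L1 miss wb→B1 [D]
  4 | W B5 → L2 miss [D]
  5 | W B0 → L0 hit [D]
  6 | R B0 → L0 hit [D]
  7 | W B1 → L1 miss wb→B7 [D]
  8 | R B6 → L0 miss wb→B0 [-]
  9 | R B1 → L1 hit [D]
  10 | R B0 → L0 miss [-]
  11 | W B7 → L1 miss wb→B1 [D]
  12 | R B7 → L1 hit [D]
  13 | R B3 → L0 miss [-]
  14 | W B2 → L2 miss wb→B5 [D]
  15 | R B4 → L1 miss wb→B7 [-]

DIRTY = [2]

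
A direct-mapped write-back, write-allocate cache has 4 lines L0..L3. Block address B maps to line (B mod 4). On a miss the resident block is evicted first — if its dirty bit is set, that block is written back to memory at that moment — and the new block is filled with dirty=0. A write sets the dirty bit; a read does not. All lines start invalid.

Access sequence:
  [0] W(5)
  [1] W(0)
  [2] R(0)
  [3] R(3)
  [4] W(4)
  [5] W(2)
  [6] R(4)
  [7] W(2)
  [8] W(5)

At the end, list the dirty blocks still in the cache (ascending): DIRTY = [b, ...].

DIRTY = [2, 4, 5]

0: W B5 -> L1 miss  d=D]
1: W B0 -> L0 miss  d=D]
2: R B0 -> L0 hit  d=D]
3: R B3 -> L3 miss  d=-]
4: W B4 -> L0 miss wb->B0  d=D]
5: W B2 -> L2 miss  d=D]
6: R B4 -> L0 hit  d=D]
7: W B2 -> L2 hit  d=D]
8: W B5 -> L1 hit  d=D]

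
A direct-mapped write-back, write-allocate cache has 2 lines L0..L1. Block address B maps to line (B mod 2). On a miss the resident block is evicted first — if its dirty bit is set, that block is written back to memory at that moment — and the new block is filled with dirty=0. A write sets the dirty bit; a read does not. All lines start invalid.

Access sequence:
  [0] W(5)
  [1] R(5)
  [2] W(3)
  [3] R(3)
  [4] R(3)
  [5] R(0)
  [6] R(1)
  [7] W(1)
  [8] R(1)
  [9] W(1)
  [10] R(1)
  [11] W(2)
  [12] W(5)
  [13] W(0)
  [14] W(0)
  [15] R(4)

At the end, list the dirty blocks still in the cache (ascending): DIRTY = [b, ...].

0: W B5 → L1 miss [D]
1: R B5 → L1 hit [D]
2: W B3 → L1 miss wb→B5 [D]
3: R B3 → L1 hit [D]
4: R B3 → L1 hit [D]
5: R B0 → L0 miss [-]
6: R B1 → L1 miss wb→B3 [-]
7: W B1 → L1 hit [D]
8: R B1 → L1 hit [D]
9: W B1 → L1 hit [D]
10: R B1 → L1 hit [D]
11: W B2 → L0 miss [D]
12: W B5 → L1 miss wb→B1 [D]
13: W B0 → L0 miss wb→B2 [D]
14: W B0 → L0 hit [D]
15: R B4 → L0 miss wb→B0 [-]

DIRTY = [5]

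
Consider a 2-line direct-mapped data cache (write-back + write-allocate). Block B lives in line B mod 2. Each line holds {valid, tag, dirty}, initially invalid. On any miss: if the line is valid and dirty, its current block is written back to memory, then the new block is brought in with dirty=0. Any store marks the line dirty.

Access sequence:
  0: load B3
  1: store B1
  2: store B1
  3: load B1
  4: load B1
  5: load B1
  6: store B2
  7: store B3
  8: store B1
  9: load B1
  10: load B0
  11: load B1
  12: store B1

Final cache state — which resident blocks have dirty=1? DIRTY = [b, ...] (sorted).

0: R B3 → L1 miss [-]
1: W B1 → L1 miss [D]
2: W B1 → L1 hit [D]
3: R B1 → L1 hit [D]
4: R B1 → L1 hit [D]
5: R B1 → L1 hit [D]
6: W B2 → L0 miss [D]
7: W B3 → L1 miss wb→B1 [D]
8: W B1 → L1 miss wb→B3 [D]
9: R B1 → L1 hit [D]
10: R B0 → L0 miss wb→B2 [-]
11: R B1 → L1 hit [D]
12: W B1 → L1 hit [D]

DIRTY = [1]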